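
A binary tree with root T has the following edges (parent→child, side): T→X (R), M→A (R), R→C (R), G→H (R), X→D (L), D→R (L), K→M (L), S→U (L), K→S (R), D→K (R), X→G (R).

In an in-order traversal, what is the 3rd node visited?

In-order visits the left subtree, then the node, then the right subtree.
At T: no left child.
Visit T.
At T: go right to X.
  At X: go left to D.
    At D: go left to R.
      At R: no left child.
      Visit R.
      At R: go right to C.
        C is a leaf — visit C.
    Visit D.
    At D: go right to K.
      At K: go left to M.
        At M: no left child.
        Visit M.
        At M: go right to A.
          A is a leaf — visit A.
      Visit K.
      At K: go right to S.
        At S: go left to U.
          U is a leaf — visit U.
        Visit S.
        At S: no right child.
  Visit X.
  At X: go right to G.
    At G: no left child.
    Visit G.
    At G: go right to H.
      H is a leaf — visit H.
Full in-order sequence: T, R, C, D, M, A, K, U, S, X, G, H.

C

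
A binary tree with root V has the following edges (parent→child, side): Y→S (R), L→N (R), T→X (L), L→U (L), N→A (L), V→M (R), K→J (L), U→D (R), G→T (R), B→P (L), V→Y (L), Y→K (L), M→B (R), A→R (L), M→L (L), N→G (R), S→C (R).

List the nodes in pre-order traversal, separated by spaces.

V Y K J S C M L U D N A R G T X B P

Pre-order visits the node, then its left subtree, then its right subtree.
Visit V.
At V: go left to Y.
  Visit Y.
  At Y: go left to K.
    Visit K.
    At K: go left to J.
      J is a leaf — visit J.
    At K: no right child.
  At Y: go right to S.
    Visit S.
    At S: no left child.
    At S: go right to C.
      C is a leaf — visit C.
At V: go right to M.
  Visit M.
  At M: go left to L.
    Visit L.
    At L: go left to U.
      Visit U.
      At U: no left child.
      At U: go right to D.
        D is a leaf — visit D.
    At L: go right to N.
      Visit N.
      At N: go left to A.
        Visit A.
        At A: go left to R.
          R is a leaf — visit R.
        At A: no right child.
      At N: go right to G.
        Visit G.
        At G: no left child.
        At G: go right to T.
          Visit T.
          At T: go left to X.
            X is a leaf — visit X.
          At T: no right child.
  At M: go right to B.
    Visit B.
    At B: go left to P.
      P is a leaf — visit P.
    At B: no right child.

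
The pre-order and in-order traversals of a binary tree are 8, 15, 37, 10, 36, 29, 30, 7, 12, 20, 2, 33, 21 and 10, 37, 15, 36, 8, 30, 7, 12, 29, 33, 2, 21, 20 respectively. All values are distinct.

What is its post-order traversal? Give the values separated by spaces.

The first element of pre-order is the root; it splits in-order into left and right subtrees.
Root 8: left subtree has 4 nodes {10, 37, 15, 36}, right has 8 {30, 7, 12, 29, 33, 2, 21, 20}.
  Root 15: left subtree has 2 nodes {10, 37}, right has 1 {36}.
    Root 37: left subtree has 1 node {10}, right has 0 { }.
  Root 29: left subtree has 3 nodes {30, 7, 12}, right has 4 {33, 2, 21, 20}.
    Root 30: left subtree has 0 nodes { }, right has 2 {7, 12}.
      Root 7: left subtree has 0 nodes { }, right has 1 {12}.
    Root 20: left subtree has 3 nodes {33, 2, 21}, right has 0 { }.
      Root 2: left subtree has 1 node {33}, right has 1 {21}.

10 37 36 15 12 7 30 33 21 2 20 29 8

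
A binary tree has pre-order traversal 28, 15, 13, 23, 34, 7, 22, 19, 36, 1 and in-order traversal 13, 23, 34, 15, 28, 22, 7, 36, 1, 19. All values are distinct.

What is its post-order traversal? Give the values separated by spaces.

34 23 13 15 22 1 36 19 7 28

The first element of pre-order is the root; it splits in-order into left and right subtrees.
Root 28: left subtree has 4 nodes {13, 23, 34, 15}, right has 5 {22, 7, 36, 1, 19}.
  Root 15: left subtree has 3 nodes {13, 23, 34}, right has 0 { }.
    Root 13: left subtree has 0 nodes { }, right has 2 {23, 34}.
      Root 23: left subtree has 0 nodes { }, right has 1 {34}.
  Root 7: left subtree has 1 node {22}, right has 3 {36, 1, 19}.
    Root 19: left subtree has 2 nodes {36, 1}, right has 0 { }.
      Root 36: left subtree has 0 nodes { }, right has 1 {1}.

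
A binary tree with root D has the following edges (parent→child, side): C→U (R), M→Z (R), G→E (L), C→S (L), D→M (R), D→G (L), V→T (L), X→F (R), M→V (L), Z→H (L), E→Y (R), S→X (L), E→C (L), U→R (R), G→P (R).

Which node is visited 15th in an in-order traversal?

H

In-order visits the left subtree, then the node, then the right subtree.
At D: go left to G.
  At G: go left to E.
    At E: go left to C.
      At C: go left to S.
        At S: go left to X.
          At X: no left child.
          Visit X.
          At X: go right to F.
            F is a leaf — visit F.
        Visit S.
        At S: no right child.
      Visit C.
      At C: go right to U.
        At U: no left child.
        Visit U.
        At U: go right to R.
          R is a leaf — visit R.
    Visit E.
    At E: go right to Y.
      Y is a leaf — visit Y.
  Visit G.
  At G: go right to P.
    P is a leaf — visit P.
Visit D.
At D: go right to M.
  At M: go left to V.
    At V: go left to T.
      T is a leaf — visit T.
    Visit V.
    At V: no right child.
  Visit M.
  At M: go right to Z.
    At Z: go left to H.
      H is a leaf — visit H.
    Visit Z.
    At Z: no right child.
Full in-order sequence: X, F, S, C, U, R, E, Y, G, P, D, T, V, M, H, Z.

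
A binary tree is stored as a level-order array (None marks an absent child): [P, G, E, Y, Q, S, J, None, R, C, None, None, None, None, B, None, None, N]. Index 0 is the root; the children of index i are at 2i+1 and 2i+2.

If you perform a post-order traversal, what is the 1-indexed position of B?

8

Post-order visits the left subtree, then the right subtree, then the node.
At P: go left to G.
  At G: go left to Y.
    At Y: no left child.
    At Y: go right to R.
      At R: go left to N.
        N is a leaf — visit N.
      At R: no right child.
      Visit R.
    Visit Y.
  At G: go right to Q.
    At Q: go left to C.
      C is a leaf — visit C.
    At Q: no right child.
    Visit Q.
  Visit G.
At P: go right to E.
  At E: go left to S.
    S is a leaf — visit S.
  At E: go right to J.
    At J: no left child.
    At J: go right to B.
      B is a leaf — visit B.
    Visit J.
  Visit E.
Visit P.
Full post-order sequence: N, R, Y, C, Q, G, S, B, J, E, P.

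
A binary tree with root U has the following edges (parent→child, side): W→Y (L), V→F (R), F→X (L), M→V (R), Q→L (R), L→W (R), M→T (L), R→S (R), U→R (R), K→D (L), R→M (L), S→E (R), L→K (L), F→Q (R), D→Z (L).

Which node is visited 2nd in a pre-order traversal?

R

Pre-order visits the node, then its left subtree, then its right subtree.
Visit U.
At U: no left child.
At U: go right to R.
  Visit R.
  At R: go left to M.
    Visit M.
    At M: go left to T.
      T is a leaf — visit T.
    At M: go right to V.
      Visit V.
      At V: no left child.
      At V: go right to F.
        Visit F.
        At F: go left to X.
          X is a leaf — visit X.
        At F: go right to Q.
          Visit Q.
          At Q: no left child.
          At Q: go right to L.
            Visit L.
            At L: go left to K.
              Visit K.
              At K: go left to D.
                Visit D.
                At D: go left to Z.
                  Z is a leaf — visit Z.
                At D: no right child.
              At K: no right child.
            At L: go right to W.
              Visit W.
              At W: go left to Y.
                Y is a leaf — visit Y.
              At W: no right child.
  At R: go right to S.
    Visit S.
    At S: no left child.
    At S: go right to E.
      E is a leaf — visit E.
Full pre-order sequence: U, R, M, T, V, F, X, Q, L, K, D, Z, W, Y, S, E.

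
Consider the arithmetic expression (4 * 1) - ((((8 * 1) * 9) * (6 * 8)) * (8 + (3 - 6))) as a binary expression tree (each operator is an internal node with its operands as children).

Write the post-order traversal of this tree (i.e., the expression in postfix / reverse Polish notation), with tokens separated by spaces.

4 1 * 8 1 * 9 * 6 8 * * 8 3 6 - + * -

Post-order on an expression tree gives postfix notation: for each operator, emit left operand, right operand, then the operator.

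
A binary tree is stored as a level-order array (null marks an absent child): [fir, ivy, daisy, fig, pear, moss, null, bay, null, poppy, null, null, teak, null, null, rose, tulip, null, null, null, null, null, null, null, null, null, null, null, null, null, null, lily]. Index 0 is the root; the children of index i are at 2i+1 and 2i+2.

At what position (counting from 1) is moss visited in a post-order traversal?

Post-order visits the left subtree, then the right subtree, then the node.
At fir: go left to ivy.
  At ivy: go left to fig.
    At fig: go left to bay.
      At bay: go left to rose.
        At rose: go left to lily.
          lily is a leaf — visit lily.
        At rose: no right child.
        Visit rose.
      At bay: go right to tulip.
        tulip is a leaf — visit tulip.
      Visit bay.
    At fig: no right child.
    Visit fig.
  At ivy: go right to pear.
    At pear: go left to poppy.
      poppy is a leaf — visit poppy.
    At pear: no right child.
    Visit pear.
  Visit ivy.
At fir: go right to daisy.
  At daisy: go left to moss.
    At moss: no left child.
    At moss: go right to teak.
      teak is a leaf — visit teak.
    Visit moss.
  At daisy: no right child.
  Visit daisy.
Visit fir.
Full post-order sequence: lily, rose, tulip, bay, fig, poppy, pear, ivy, teak, moss, daisy, fir.

10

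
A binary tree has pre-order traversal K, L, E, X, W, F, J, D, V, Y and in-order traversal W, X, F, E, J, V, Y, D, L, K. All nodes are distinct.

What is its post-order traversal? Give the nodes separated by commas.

W, F, X, Y, V, D, J, E, L, K

The first element of pre-order is the root; it splits in-order into left and right subtrees.
Root K: left subtree has 9 nodes {W, X, F, E, J, V, Y, D, L}, right has 0 { }.
  Root L: left subtree has 8 nodes {W, X, F, E, J, V, Y, D}, right has 0 { }.
    Root E: left subtree has 3 nodes {W, X, F}, right has 4 {J, V, Y, D}.
      Root X: left subtree has 1 node {W}, right has 1 {F}.
      Root J: left subtree has 0 nodes { }, right has 3 {V, Y, D}.
        Root D: left subtree has 2 nodes {V, Y}, right has 0 { }.
          Root V: left subtree has 0 nodes { }, right has 1 {Y}.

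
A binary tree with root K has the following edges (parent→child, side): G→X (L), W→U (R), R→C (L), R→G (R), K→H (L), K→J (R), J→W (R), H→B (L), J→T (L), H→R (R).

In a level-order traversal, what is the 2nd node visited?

H

Level-order visits nodes level by level from the root, left to right within each level.
Level 0: K
Level 1: H, J
Level 2: B, R, T, W
Level 3: C, G, U
Level 4: X
Full level-order sequence: K, H, J, B, R, T, W, C, G, U, X.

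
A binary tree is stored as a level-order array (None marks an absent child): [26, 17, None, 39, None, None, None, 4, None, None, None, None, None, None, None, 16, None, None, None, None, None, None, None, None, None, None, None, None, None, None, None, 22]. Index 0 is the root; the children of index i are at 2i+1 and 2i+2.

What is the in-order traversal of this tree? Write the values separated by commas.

In-order visits the left subtree, then the node, then the right subtree.
At 26: go left to 17.
  At 17: go left to 39.
    At 39: go left to 4.
      At 4: go left to 16.
        At 16: go left to 22.
          22 is a leaf — visit 22.
        Visit 16.
        At 16: no right child.
      Visit 4.
      At 4: no right child.
    Visit 39.
    At 39: no right child.
  Visit 17.
  At 17: no right child.
Visit 26.
At 26: no right child.

22, 16, 4, 39, 17, 26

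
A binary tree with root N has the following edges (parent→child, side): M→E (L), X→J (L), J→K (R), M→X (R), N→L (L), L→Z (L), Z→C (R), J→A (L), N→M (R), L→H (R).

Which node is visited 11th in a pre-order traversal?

Pre-order visits the node, then its left subtree, then its right subtree.
Visit N.
At N: go left to L.
  Visit L.
  At L: go left to Z.
    Visit Z.
    At Z: no left child.
    At Z: go right to C.
      C is a leaf — visit C.
  At L: go right to H.
    H is a leaf — visit H.
At N: go right to M.
  Visit M.
  At M: go left to E.
    E is a leaf — visit E.
  At M: go right to X.
    Visit X.
    At X: go left to J.
      Visit J.
      At J: go left to A.
        A is a leaf — visit A.
      At J: go right to K.
        K is a leaf — visit K.
    At X: no right child.
Full pre-order sequence: N, L, Z, C, H, M, E, X, J, A, K.

K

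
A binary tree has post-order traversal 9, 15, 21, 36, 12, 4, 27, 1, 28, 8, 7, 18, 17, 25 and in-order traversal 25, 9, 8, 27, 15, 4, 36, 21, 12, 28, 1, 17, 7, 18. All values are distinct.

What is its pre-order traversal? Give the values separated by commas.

The last element of post-order is the root; it splits in-order into left and right subtrees.
Root 25: left subtree has 0 nodes { }, right has 13 {9, 8, 27, 15, 4, 36, 21, 12, 28, 1, 17, 7, 18}.
  Root 17: left subtree has 10 nodes {9, 8, 27, 15, 4, 36, 21, 12, 28, 1}, right has 2 {7, 18}.
    Root 8: left subtree has 1 node {9}, right has 8 {27, 15, 4, 36, 21, 12, 28, 1}.
      Root 28: left subtree has 6 nodes {27, 15, 4, 36, 21, 12}, right has 1 {1}.
        Root 27: left subtree has 0 nodes { }, right has 5 {15, 4, 36, 21, 12}.
          Root 4: left subtree has 1 node {15}, right has 3 {36, 21, 12}.
            Root 12: left subtree has 2 nodes {36, 21}, right has 0 { }.
              Root 36: left subtree has 0 nodes { }, right has 1 {21}.
    Root 18: left subtree has 1 node {7}, right has 0 { }.

25, 17, 8, 9, 28, 27, 4, 15, 12, 36, 21, 1, 18, 7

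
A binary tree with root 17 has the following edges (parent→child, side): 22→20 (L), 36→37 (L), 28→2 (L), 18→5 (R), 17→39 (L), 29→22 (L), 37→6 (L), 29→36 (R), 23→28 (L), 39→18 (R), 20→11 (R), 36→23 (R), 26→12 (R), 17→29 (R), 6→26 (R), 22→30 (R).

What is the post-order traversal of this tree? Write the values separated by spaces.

Post-order visits the left subtree, then the right subtree, then the node.
At 17: go left to 39.
  At 39: no left child.
  At 39: go right to 18.
    At 18: no left child.
    At 18: go right to 5.
      5 is a leaf — visit 5.
    Visit 18.
  Visit 39.
At 17: go right to 29.
  At 29: go left to 22.
    At 22: go left to 20.
      At 20: no left child.
      At 20: go right to 11.
        11 is a leaf — visit 11.
      Visit 20.
    At 22: go right to 30.
      30 is a leaf — visit 30.
    Visit 22.
  At 29: go right to 36.
    At 36: go left to 37.
      At 37: go left to 6.
        At 6: no left child.
        At 6: go right to 26.
          At 26: no left child.
          At 26: go right to 12.
            12 is a leaf — visit 12.
          Visit 26.
        Visit 6.
      At 37: no right child.
      Visit 37.
    At 36: go right to 23.
      At 23: go left to 28.
        At 28: go left to 2.
          2 is a leaf — visit 2.
        At 28: no right child.
        Visit 28.
      At 23: no right child.
      Visit 23.
    Visit 36.
  Visit 29.
Visit 17.

5 18 39 11 20 30 22 12 26 6 37 2 28 23 36 29 17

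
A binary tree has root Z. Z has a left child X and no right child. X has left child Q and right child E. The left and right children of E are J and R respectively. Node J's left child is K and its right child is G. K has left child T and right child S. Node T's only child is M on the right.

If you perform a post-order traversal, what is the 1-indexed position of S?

4

Post-order visits the left subtree, then the right subtree, then the node.
At Z: go left to X.
  At X: go left to Q.
    Q is a leaf — visit Q.
  At X: go right to E.
    At E: go left to J.
      At J: go left to K.
        At K: go left to T.
          At T: no left child.
          At T: go right to M.
            M is a leaf — visit M.
          Visit T.
        At K: go right to S.
          S is a leaf — visit S.
        Visit K.
      At J: go right to G.
        G is a leaf — visit G.
      Visit J.
    At E: go right to R.
      R is a leaf — visit R.
    Visit E.
  Visit X.
At Z: no right child.
Visit Z.
Full post-order sequence: Q, M, T, S, K, G, J, R, E, X, Z.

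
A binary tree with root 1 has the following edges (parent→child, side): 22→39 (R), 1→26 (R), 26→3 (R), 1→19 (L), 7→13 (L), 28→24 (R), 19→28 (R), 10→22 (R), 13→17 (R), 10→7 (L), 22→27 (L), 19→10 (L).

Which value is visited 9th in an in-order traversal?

In-order visits the left subtree, then the node, then the right subtree.
At 1: go left to 19.
  At 19: go left to 10.
    At 10: go left to 7.
      At 7: go left to 13.
        At 13: no left child.
        Visit 13.
        At 13: go right to 17.
          17 is a leaf — visit 17.
      Visit 7.
      At 7: no right child.
    Visit 10.
    At 10: go right to 22.
      At 22: go left to 27.
        27 is a leaf — visit 27.
      Visit 22.
      At 22: go right to 39.
        39 is a leaf — visit 39.
  Visit 19.
  At 19: go right to 28.
    At 28: no left child.
    Visit 28.
    At 28: go right to 24.
      24 is a leaf — visit 24.
Visit 1.
At 1: go right to 26.
  At 26: no left child.
  Visit 26.
  At 26: go right to 3.
    3 is a leaf — visit 3.
Full in-order sequence: 13, 17, 7, 10, 27, 22, 39, 19, 28, 24, 1, 26, 3.

28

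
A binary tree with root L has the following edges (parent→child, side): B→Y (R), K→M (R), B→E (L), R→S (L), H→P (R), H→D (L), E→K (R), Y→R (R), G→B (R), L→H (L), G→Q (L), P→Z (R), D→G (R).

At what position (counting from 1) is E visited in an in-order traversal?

4

In-order visits the left subtree, then the node, then the right subtree.
At L: go left to H.
  At H: go left to D.
    At D: no left child.
    Visit D.
    At D: go right to G.
      At G: go left to Q.
        Q is a leaf — visit Q.
      Visit G.
      At G: go right to B.
        At B: go left to E.
          At E: no left child.
          Visit E.
          At E: go right to K.
            At K: no left child.
            Visit K.
            At K: go right to M.
              M is a leaf — visit M.
        Visit B.
        At B: go right to Y.
          At Y: no left child.
          Visit Y.
          At Y: go right to R.
            At R: go left to S.
              S is a leaf — visit S.
            Visit R.
            At R: no right child.
  Visit H.
  At H: go right to P.
    At P: no left child.
    Visit P.
    At P: go right to Z.
      Z is a leaf — visit Z.
Visit L.
At L: no right child.
Full in-order sequence: D, Q, G, E, K, M, B, Y, S, R, H, P, Z, L.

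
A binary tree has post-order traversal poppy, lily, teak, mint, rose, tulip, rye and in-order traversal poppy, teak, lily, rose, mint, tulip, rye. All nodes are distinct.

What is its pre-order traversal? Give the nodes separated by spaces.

The last element of post-order is the root; it splits in-order into left and right subtrees.
Root rye: left subtree has 6 nodes {poppy, teak, lily, rose, mint, tulip}, right has 0 { }.
  Root tulip: left subtree has 5 nodes {poppy, teak, lily, rose, mint}, right has 0 { }.
    Root rose: left subtree has 3 nodes {poppy, teak, lily}, right has 1 {mint}.
      Root teak: left subtree has 1 node {poppy}, right has 1 {lily}.

rye tulip rose teak poppy lily mint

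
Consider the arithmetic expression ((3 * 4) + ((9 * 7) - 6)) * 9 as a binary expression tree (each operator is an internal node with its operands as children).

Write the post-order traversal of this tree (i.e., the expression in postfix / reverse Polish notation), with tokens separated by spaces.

Post-order on an expression tree gives postfix notation: for each operator, emit left operand, right operand, then the operator.

3 4 * 9 7 * 6 - + 9 *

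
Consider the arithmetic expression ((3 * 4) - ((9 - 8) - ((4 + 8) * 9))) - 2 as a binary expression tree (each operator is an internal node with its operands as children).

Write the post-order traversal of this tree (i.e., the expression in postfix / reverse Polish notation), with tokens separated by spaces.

3 4 * 9 8 - 4 8 + 9 * - - 2 -

Post-order on an expression tree gives postfix notation: for each operator, emit left operand, right operand, then the operator.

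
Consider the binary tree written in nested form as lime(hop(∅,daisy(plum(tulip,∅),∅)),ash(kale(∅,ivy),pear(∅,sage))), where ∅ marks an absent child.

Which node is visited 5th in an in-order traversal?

lime

In-order visits the left subtree, then the node, then the right subtree.
At lime: go left to hop.
  At hop: no left child.
  Visit hop.
  At hop: go right to daisy.
    At daisy: go left to plum.
      At plum: go left to tulip.
        tulip is a leaf — visit tulip.
      Visit plum.
      At plum: no right child.
    Visit daisy.
    At daisy: no right child.
Visit lime.
At lime: go right to ash.
  At ash: go left to kale.
    At kale: no left child.
    Visit kale.
    At kale: go right to ivy.
      ivy is a leaf — visit ivy.
  Visit ash.
  At ash: go right to pear.
    At pear: no left child.
    Visit pear.
    At pear: go right to sage.
      sage is a leaf — visit sage.
Full in-order sequence: hop, tulip, plum, daisy, lime, kale, ivy, ash, pear, sage.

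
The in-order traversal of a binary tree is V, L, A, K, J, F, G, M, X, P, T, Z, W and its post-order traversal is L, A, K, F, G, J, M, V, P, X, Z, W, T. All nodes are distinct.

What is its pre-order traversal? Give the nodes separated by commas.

The last element of post-order is the root; it splits in-order into left and right subtrees.
Root T: left subtree has 10 nodes {V, L, A, K, J, F, G, M, X, P}, right has 2 {Z, W}.
  Root X: left subtree has 8 nodes {V, L, A, K, J, F, G, M}, right has 1 {P}.
    Root V: left subtree has 0 nodes { }, right has 7 {L, A, K, J, F, G, M}.
      Root M: left subtree has 6 nodes {L, A, K, J, F, G}, right has 0 { }.
        Root J: left subtree has 3 nodes {L, A, K}, right has 2 {F, G}.
          Root K: left subtree has 2 nodes {L, A}, right has 0 { }.
            Root A: left subtree has 1 node {L}, right has 0 { }.
          Root G: left subtree has 1 node {F}, right has 0 { }.
  Root W: left subtree has 1 node {Z}, right has 0 { }.

T, X, V, M, J, K, A, L, G, F, P, W, Z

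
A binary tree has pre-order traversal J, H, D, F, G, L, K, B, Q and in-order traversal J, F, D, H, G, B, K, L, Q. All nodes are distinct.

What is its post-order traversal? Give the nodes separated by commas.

F, D, B, K, Q, L, G, H, J

The first element of pre-order is the root; it splits in-order into left and right subtrees.
Root J: left subtree has 0 nodes { }, right has 8 {F, D, H, G, B, K, L, Q}.
  Root H: left subtree has 2 nodes {F, D}, right has 5 {G, B, K, L, Q}.
    Root D: left subtree has 1 node {F}, right has 0 { }.
    Root G: left subtree has 0 nodes { }, right has 4 {B, K, L, Q}.
      Root L: left subtree has 2 nodes {B, K}, right has 1 {Q}.
        Root K: left subtree has 1 node {B}, right has 0 { }.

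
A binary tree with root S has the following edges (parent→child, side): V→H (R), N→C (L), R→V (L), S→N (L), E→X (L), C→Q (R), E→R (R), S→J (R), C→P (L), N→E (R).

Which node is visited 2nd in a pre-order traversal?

Pre-order visits the node, then its left subtree, then its right subtree.
Visit S.
At S: go left to N.
  Visit N.
  At N: go left to C.
    Visit C.
    At C: go left to P.
      P is a leaf — visit P.
    At C: go right to Q.
      Q is a leaf — visit Q.
  At N: go right to E.
    Visit E.
    At E: go left to X.
      X is a leaf — visit X.
    At E: go right to R.
      Visit R.
      At R: go left to V.
        Visit V.
        At V: no left child.
        At V: go right to H.
          H is a leaf — visit H.
      At R: no right child.
At S: go right to J.
  J is a leaf — visit J.
Full pre-order sequence: S, N, C, P, Q, E, X, R, V, H, J.

N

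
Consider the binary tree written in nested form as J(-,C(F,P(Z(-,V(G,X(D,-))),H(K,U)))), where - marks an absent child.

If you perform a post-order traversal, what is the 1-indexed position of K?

Post-order visits the left subtree, then the right subtree, then the node.
At J: no left child.
At J: go right to C.
  At C: go left to F.
    F is a leaf — visit F.
  At C: go right to P.
    At P: go left to Z.
      At Z: no left child.
      At Z: go right to V.
        At V: go left to G.
          G is a leaf — visit G.
        At V: go right to X.
          At X: go left to D.
            D is a leaf — visit D.
          At X: no right child.
          Visit X.
        Visit V.
      Visit Z.
    At P: go right to H.
      At H: go left to K.
        K is a leaf — visit K.
      At H: go right to U.
        U is a leaf — visit U.
      Visit H.
    Visit P.
  Visit C.
Visit J.
Full post-order sequence: F, G, D, X, V, Z, K, U, H, P, C, J.

7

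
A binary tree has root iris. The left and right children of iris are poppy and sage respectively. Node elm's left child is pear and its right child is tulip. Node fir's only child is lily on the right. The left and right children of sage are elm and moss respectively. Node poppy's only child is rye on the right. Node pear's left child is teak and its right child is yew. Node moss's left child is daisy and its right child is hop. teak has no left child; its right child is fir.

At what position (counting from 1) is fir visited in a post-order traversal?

Post-order visits the left subtree, then the right subtree, then the node.
At iris: go left to poppy.
  At poppy: no left child.
  At poppy: go right to rye.
    rye is a leaf — visit rye.
  Visit poppy.
At iris: go right to sage.
  At sage: go left to elm.
    At elm: go left to pear.
      At pear: go left to teak.
        At teak: no left child.
        At teak: go right to fir.
          At fir: no left child.
          At fir: go right to lily.
            lily is a leaf — visit lily.
          Visit fir.
        Visit teak.
      At pear: go right to yew.
        yew is a leaf — visit yew.
      Visit pear.
    At elm: go right to tulip.
      tulip is a leaf — visit tulip.
    Visit elm.
  At sage: go right to moss.
    At moss: go left to daisy.
      daisy is a leaf — visit daisy.
    At moss: go right to hop.
      hop is a leaf — visit hop.
    Visit moss.
  Visit sage.
Visit iris.
Full post-order sequence: rye, poppy, lily, fir, teak, yew, pear, tulip, elm, daisy, hop, moss, sage, iris.

4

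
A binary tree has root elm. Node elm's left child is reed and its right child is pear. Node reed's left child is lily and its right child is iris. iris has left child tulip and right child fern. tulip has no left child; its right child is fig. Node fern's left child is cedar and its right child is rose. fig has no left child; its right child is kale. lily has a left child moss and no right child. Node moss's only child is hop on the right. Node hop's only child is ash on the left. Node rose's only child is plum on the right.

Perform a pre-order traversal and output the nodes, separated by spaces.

elm reed lily moss hop ash iris tulip fig kale fern cedar rose plum pear

Pre-order visits the node, then its left subtree, then its right subtree.
Visit elm.
At elm: go left to reed.
  Visit reed.
  At reed: go left to lily.
    Visit lily.
    At lily: go left to moss.
      Visit moss.
      At moss: no left child.
      At moss: go right to hop.
        Visit hop.
        At hop: go left to ash.
          ash is a leaf — visit ash.
        At hop: no right child.
    At lily: no right child.
  At reed: go right to iris.
    Visit iris.
    At iris: go left to tulip.
      Visit tulip.
      At tulip: no left child.
      At tulip: go right to fig.
        Visit fig.
        At fig: no left child.
        At fig: go right to kale.
          kale is a leaf — visit kale.
    At iris: go right to fern.
      Visit fern.
      At fern: go left to cedar.
        cedar is a leaf — visit cedar.
      At fern: go right to rose.
        Visit rose.
        At rose: no left child.
        At rose: go right to plum.
          plum is a leaf — visit plum.
At elm: go right to pear.
  pear is a leaf — visit pear.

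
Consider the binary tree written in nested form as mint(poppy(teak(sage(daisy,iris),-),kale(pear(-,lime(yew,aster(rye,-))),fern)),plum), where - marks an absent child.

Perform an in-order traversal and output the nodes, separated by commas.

In-order visits the left subtree, then the node, then the right subtree.
At mint: go left to poppy.
  At poppy: go left to teak.
    At teak: go left to sage.
      At sage: go left to daisy.
        daisy is a leaf — visit daisy.
      Visit sage.
      At sage: go right to iris.
        iris is a leaf — visit iris.
    Visit teak.
    At teak: no right child.
  Visit poppy.
  At poppy: go right to kale.
    At kale: go left to pear.
      At pear: no left child.
      Visit pear.
      At pear: go right to lime.
        At lime: go left to yew.
          yew is a leaf — visit yew.
        Visit lime.
        At lime: go right to aster.
          At aster: go left to rye.
            rye is a leaf — visit rye.
          Visit aster.
          At aster: no right child.
    Visit kale.
    At kale: go right to fern.
      fern is a leaf — visit fern.
Visit mint.
At mint: go right to plum.
  plum is a leaf — visit plum.

daisy, sage, iris, teak, poppy, pear, yew, lime, rye, aster, kale, fern, mint, plum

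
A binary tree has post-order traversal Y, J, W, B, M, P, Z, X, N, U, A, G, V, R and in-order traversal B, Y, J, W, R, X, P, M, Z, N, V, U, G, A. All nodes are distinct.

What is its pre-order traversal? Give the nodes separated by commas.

R, B, W, J, Y, V, N, X, Z, P, M, G, U, A

The last element of post-order is the root; it splits in-order into left and right subtrees.
Root R: left subtree has 4 nodes {B, Y, J, W}, right has 9 {X, P, M, Z, N, V, U, G, A}.
  Root B: left subtree has 0 nodes { }, right has 3 {Y, J, W}.
    Root W: left subtree has 2 nodes {Y, J}, right has 0 { }.
      Root J: left subtree has 1 node {Y}, right has 0 { }.
  Root V: left subtree has 5 nodes {X, P, M, Z, N}, right has 3 {U, G, A}.
    Root N: left subtree has 4 nodes {X, P, M, Z}, right has 0 { }.
      Root X: left subtree has 0 nodes { }, right has 3 {P, M, Z}.
        Root Z: left subtree has 2 nodes {P, M}, right has 0 { }.
          Root P: left subtree has 0 nodes { }, right has 1 {M}.
    Root G: left subtree has 1 node {U}, right has 1 {A}.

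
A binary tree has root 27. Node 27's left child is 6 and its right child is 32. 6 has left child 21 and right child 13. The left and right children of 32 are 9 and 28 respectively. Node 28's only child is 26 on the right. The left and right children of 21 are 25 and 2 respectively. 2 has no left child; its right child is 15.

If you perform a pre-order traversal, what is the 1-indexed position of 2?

Pre-order visits the node, then its left subtree, then its right subtree.
Visit 27.
At 27: go left to 6.
  Visit 6.
  At 6: go left to 21.
    Visit 21.
    At 21: go left to 25.
      25 is a leaf — visit 25.
    At 21: go right to 2.
      Visit 2.
      At 2: no left child.
      At 2: go right to 15.
        15 is a leaf — visit 15.
  At 6: go right to 13.
    13 is a leaf — visit 13.
At 27: go right to 32.
  Visit 32.
  At 32: go left to 9.
    9 is a leaf — visit 9.
  At 32: go right to 28.
    Visit 28.
    At 28: no left child.
    At 28: go right to 26.
      26 is a leaf — visit 26.
Full pre-order sequence: 27, 6, 21, 25, 2, 15, 13, 32, 9, 28, 26.

5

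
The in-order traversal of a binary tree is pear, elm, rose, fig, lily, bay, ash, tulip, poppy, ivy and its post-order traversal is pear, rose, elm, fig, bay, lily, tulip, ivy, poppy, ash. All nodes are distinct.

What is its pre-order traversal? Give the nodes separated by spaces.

The last element of post-order is the root; it splits in-order into left and right subtrees.
Root ash: left subtree has 6 nodes {pear, elm, rose, fig, lily, bay}, right has 3 {tulip, poppy, ivy}.
  Root lily: left subtree has 4 nodes {pear, elm, rose, fig}, right has 1 {bay}.
    Root fig: left subtree has 3 nodes {pear, elm, rose}, right has 0 { }.
      Root elm: left subtree has 1 node {pear}, right has 1 {rose}.
  Root poppy: left subtree has 1 node {tulip}, right has 1 {ivy}.

ash lily fig elm pear rose bay poppy tulip ivy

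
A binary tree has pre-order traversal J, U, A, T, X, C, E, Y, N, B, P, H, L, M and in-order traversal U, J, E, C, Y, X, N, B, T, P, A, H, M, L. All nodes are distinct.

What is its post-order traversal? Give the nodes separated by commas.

The first element of pre-order is the root; it splits in-order into left and right subtrees.
Root J: left subtree has 1 node {U}, right has 12 {E, C, Y, X, N, B, T, P, A, H, M, L}.
  Root A: left subtree has 8 nodes {E, C, Y, X, N, B, T, P}, right has 3 {H, M, L}.
    Root T: left subtree has 6 nodes {E, C, Y, X, N, B}, right has 1 {P}.
      Root X: left subtree has 3 nodes {E, C, Y}, right has 2 {N, B}.
        Root C: left subtree has 1 node {E}, right has 1 {Y}.
        Root N: left subtree has 0 nodes { }, right has 1 {B}.
    Root H: left subtree has 0 nodes { }, right has 2 {M, L}.
      Root L: left subtree has 1 node {M}, right has 0 { }.

U, E, Y, C, B, N, X, P, T, M, L, H, A, J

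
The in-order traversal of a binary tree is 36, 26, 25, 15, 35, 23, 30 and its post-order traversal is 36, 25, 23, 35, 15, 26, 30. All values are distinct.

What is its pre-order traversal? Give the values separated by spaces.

The last element of post-order is the root; it splits in-order into left and right subtrees.
Root 30: left subtree has 6 nodes {36, 26, 25, 15, 35, 23}, right has 0 { }.
  Root 26: left subtree has 1 node {36}, right has 4 {25, 15, 35, 23}.
    Root 15: left subtree has 1 node {25}, right has 2 {35, 23}.
      Root 35: left subtree has 0 nodes { }, right has 1 {23}.

30 26 36 15 25 35 23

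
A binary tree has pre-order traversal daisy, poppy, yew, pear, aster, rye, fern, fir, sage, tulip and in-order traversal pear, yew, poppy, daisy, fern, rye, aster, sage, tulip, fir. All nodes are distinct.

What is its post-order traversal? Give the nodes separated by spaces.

pear yew poppy fern rye tulip sage fir aster daisy

The first element of pre-order is the root; it splits in-order into left and right subtrees.
Root daisy: left subtree has 3 nodes {pear, yew, poppy}, right has 6 {fern, rye, aster, sage, tulip, fir}.
  Root poppy: left subtree has 2 nodes {pear, yew}, right has 0 { }.
    Root yew: left subtree has 1 node {pear}, right has 0 { }.
  Root aster: left subtree has 2 nodes {fern, rye}, right has 3 {sage, tulip, fir}.
    Root rye: left subtree has 1 node {fern}, right has 0 { }.
    Root fir: left subtree has 2 nodes {sage, tulip}, right has 0 { }.
      Root sage: left subtree has 0 nodes { }, right has 1 {tulip}.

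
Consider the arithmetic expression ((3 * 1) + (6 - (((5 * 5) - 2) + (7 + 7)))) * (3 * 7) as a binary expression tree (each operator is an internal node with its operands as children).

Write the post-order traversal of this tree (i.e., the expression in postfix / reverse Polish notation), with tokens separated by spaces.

Post-order on an expression tree gives postfix notation: for each operator, emit left operand, right operand, then the operator.

3 1 * 6 5 5 * 2 - 7 7 + + - + 3 7 * *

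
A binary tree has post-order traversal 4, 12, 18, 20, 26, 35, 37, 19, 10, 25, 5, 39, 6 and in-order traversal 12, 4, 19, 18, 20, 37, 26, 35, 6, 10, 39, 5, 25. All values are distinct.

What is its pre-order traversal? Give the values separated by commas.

6, 19, 12, 4, 37, 20, 18, 35, 26, 39, 10, 5, 25

The last element of post-order is the root; it splits in-order into left and right subtrees.
Root 6: left subtree has 8 nodes {12, 4, 19, 18, 20, 37, 26, 35}, right has 4 {10, 39, 5, 25}.
  Root 19: left subtree has 2 nodes {12, 4}, right has 5 {18, 20, 37, 26, 35}.
    Root 12: left subtree has 0 nodes { }, right has 1 {4}.
    Root 37: left subtree has 2 nodes {18, 20}, right has 2 {26, 35}.
      Root 20: left subtree has 1 node {18}, right has 0 { }.
      Root 35: left subtree has 1 node {26}, right has 0 { }.
  Root 39: left subtree has 1 node {10}, right has 2 {5, 25}.
    Root 5: left subtree has 0 nodes { }, right has 1 {25}.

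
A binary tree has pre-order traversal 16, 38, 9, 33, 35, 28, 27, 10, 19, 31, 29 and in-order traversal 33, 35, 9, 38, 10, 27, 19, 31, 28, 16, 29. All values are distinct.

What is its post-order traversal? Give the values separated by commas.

The first element of pre-order is the root; it splits in-order into left and right subtrees.
Root 16: left subtree has 9 nodes {33, 35, 9, 38, 10, 27, 19, 31, 28}, right has 1 {29}.
  Root 38: left subtree has 3 nodes {33, 35, 9}, right has 5 {10, 27, 19, 31, 28}.
    Root 9: left subtree has 2 nodes {33, 35}, right has 0 { }.
      Root 33: left subtree has 0 nodes { }, right has 1 {35}.
    Root 28: left subtree has 4 nodes {10, 27, 19, 31}, right has 0 { }.
      Root 27: left subtree has 1 node {10}, right has 2 {19, 31}.
        Root 19: left subtree has 0 nodes { }, right has 1 {31}.

35, 33, 9, 10, 31, 19, 27, 28, 38, 29, 16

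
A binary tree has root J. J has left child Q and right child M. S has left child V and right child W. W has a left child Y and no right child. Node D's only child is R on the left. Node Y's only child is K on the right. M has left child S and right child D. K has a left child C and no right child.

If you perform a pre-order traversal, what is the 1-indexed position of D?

10

Pre-order visits the node, then its left subtree, then its right subtree.
Visit J.
At J: go left to Q.
  Q is a leaf — visit Q.
At J: go right to M.
  Visit M.
  At M: go left to S.
    Visit S.
    At S: go left to V.
      V is a leaf — visit V.
    At S: go right to W.
      Visit W.
      At W: go left to Y.
        Visit Y.
        At Y: no left child.
        At Y: go right to K.
          Visit K.
          At K: go left to C.
            C is a leaf — visit C.
          At K: no right child.
      At W: no right child.
  At M: go right to D.
    Visit D.
    At D: go left to R.
      R is a leaf — visit R.
    At D: no right child.
Full pre-order sequence: J, Q, M, S, V, W, Y, K, C, D, R.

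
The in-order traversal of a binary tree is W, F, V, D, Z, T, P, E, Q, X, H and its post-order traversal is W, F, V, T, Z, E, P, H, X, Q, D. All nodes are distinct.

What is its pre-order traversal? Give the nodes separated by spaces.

D V F W Q P Z T E X H

The last element of post-order is the root; it splits in-order into left and right subtrees.
Root D: left subtree has 3 nodes {W, F, V}, right has 7 {Z, T, P, E, Q, X, H}.
  Root V: left subtree has 2 nodes {W, F}, right has 0 { }.
    Root F: left subtree has 1 node {W}, right has 0 { }.
  Root Q: left subtree has 4 nodes {Z, T, P, E}, right has 2 {X, H}.
    Root P: left subtree has 2 nodes {Z, T}, right has 1 {E}.
      Root Z: left subtree has 0 nodes { }, right has 1 {T}.
    Root X: left subtree has 0 nodes { }, right has 1 {H}.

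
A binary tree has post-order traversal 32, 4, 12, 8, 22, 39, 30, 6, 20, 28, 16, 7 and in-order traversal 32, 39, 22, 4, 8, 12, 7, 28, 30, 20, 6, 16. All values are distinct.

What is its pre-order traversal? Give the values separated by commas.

7, 39, 32, 22, 8, 4, 12, 16, 28, 20, 30, 6

The last element of post-order is the root; it splits in-order into left and right subtrees.
Root 7: left subtree has 6 nodes {32, 39, 22, 4, 8, 12}, right has 5 {28, 30, 20, 6, 16}.
  Root 39: left subtree has 1 node {32}, right has 4 {22, 4, 8, 12}.
    Root 22: left subtree has 0 nodes { }, right has 3 {4, 8, 12}.
      Root 8: left subtree has 1 node {4}, right has 1 {12}.
  Root 16: left subtree has 4 nodes {28, 30, 20, 6}, right has 0 { }.
    Root 28: left subtree has 0 nodes { }, right has 3 {30, 20, 6}.
      Root 20: left subtree has 1 node {30}, right has 1 {6}.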